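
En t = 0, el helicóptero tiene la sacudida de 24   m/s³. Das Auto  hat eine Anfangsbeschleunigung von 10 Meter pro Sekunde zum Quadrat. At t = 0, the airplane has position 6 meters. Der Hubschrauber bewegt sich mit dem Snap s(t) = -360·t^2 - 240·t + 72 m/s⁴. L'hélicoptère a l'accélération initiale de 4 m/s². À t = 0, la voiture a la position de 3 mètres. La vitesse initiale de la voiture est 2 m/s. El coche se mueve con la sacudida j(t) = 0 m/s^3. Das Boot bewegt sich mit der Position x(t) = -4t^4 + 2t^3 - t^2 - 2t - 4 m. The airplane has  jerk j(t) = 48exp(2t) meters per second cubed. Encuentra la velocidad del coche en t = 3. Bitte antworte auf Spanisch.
Debemos encontrar la integral de nuestra ecuación de la sacudida j(t) = 0 2 veces. La integral de la sacudida es la aceleración. Usando a(0) = 10, obtenemos a(t) = 10. La integral de la aceleración es la velocidad. Usando v(0) = 2, obtenemos v(t) = 10·t + 2. Tenemos la velocidad v(t) = 10·t + 2. Sustituyendo t = 3: v(3) = 32.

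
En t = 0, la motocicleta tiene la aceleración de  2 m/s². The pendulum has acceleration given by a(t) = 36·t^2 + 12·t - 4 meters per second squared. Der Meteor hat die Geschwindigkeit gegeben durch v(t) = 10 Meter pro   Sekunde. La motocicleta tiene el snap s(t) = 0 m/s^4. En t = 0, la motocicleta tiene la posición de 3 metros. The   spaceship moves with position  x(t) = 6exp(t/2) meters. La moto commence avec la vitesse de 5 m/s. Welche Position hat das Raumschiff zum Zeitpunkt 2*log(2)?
Aus der Gleichung für die Position x(t) = 6·exp(t/2), setzen wir t = 2*log(2) ein und erhalten x = 12.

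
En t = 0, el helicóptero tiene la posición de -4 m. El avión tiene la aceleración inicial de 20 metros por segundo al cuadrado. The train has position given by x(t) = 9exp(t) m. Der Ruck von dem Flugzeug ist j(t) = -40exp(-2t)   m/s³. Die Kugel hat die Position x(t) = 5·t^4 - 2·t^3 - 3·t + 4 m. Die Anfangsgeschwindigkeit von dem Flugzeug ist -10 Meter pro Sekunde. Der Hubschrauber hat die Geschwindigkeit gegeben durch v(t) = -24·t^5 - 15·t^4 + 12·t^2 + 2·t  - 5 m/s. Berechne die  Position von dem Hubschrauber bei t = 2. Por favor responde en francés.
Nous devons intégrer notre équation de la vitesse v(t) = -24·t^5 - 15·t^4 + 12·t^2 + 2·t - 5 1 fois. En intégrant la vitesse et en utilisant la condition initiale x(0) = -4, nous obtenons x(t) = -4·t^6 - 3·t^5 + 4·t^3 + t^2 - 5·t - 4. Nous avons la position x(t) = -4·t^6 - 3·t^5 + 4·t^3 + t^2 - 5·t - 4. En substituant t = 2: x(2) = -330.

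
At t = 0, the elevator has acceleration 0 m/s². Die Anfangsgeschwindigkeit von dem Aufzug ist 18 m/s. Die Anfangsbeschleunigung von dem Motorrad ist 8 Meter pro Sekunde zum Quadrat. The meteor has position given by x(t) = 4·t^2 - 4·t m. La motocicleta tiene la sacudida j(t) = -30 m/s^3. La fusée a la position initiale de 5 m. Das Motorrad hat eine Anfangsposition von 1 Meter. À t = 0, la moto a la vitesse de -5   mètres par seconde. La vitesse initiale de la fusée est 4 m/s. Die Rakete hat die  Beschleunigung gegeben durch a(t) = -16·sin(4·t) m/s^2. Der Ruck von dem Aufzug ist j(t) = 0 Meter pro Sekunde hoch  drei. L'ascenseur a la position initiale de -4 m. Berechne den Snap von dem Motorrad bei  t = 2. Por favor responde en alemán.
Um dies zu lösen, müssen wir 1 Ableitung unserer Gleichung für den Ruck j(t) = -30 nehmen. Durch Ableiten von dem Ruck erhalten wir den Snap: s(t) = 0. Aus der Gleichung für den Snap s(t) = 0, setzen wir t = 2 ein und erhalten s = 0.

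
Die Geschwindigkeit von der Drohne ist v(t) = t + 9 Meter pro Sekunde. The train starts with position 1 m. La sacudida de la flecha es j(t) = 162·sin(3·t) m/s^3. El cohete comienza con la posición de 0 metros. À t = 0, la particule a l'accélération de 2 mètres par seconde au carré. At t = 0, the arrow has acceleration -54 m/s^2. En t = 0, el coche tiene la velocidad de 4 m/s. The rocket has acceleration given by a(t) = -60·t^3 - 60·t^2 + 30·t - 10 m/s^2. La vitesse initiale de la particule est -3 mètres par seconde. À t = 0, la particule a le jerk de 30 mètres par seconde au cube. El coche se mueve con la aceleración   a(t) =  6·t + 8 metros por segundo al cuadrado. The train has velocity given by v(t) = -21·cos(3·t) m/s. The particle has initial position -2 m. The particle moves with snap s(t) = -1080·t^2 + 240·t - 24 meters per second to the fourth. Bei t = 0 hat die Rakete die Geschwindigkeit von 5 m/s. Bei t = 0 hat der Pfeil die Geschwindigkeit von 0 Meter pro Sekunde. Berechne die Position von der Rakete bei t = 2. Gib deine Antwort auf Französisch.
Nous devons trouver la primitive de notre équation de l'accélération a(t) = -60·t^3 - 60·t^2 + 30·t - 10 2 fois. En prenant ∫a(t)dt et en appliquant v(0) = 5, nous trouvons v(t) = -15·t^4 - 20·t^3 + 15·t^2 - 10·t + 5. L'intégrale de la vitesse est la position. En utilisant x(0) = 0, nous obtenons x(t) = -3·t^5 - 5·t^4 + 5·t^3 - 5·t^2 + 5·t. En utilisant x(t) = -3·t^5 - 5·t^4 + 5·t^3 - 5·t^2 + 5·t et en substituant t = 2, nous trouvons x = -146.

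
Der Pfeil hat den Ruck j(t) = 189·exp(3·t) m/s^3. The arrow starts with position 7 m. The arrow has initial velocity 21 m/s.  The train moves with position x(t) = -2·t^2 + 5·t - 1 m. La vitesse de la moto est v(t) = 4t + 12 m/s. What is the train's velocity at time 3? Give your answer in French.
Nous devons dériver notre équation de la position x(t) = -2·t^2 + 5·t - 1 1 fois. En dérivant la position, nous obtenons la vitesse: v(t) = 5 - 4·t. Nous avons la vitesse v(t) = 5 - 4·t. En substituant t = 3: v(3) = -7.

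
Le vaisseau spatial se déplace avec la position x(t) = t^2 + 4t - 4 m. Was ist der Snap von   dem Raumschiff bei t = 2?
Um dies zu lösen, müssen wir 4 Ableitungen unserer Gleichung für die Position x(t) = t^2 + 4·t - 4 nehmen. Durch Ableiten von der Position erhalten wir die Geschwindigkeit: v(t) = 2·t + 4. Mit d/dt von v(t) finden wir a(t) = 2. Durch Ableiten von der Beschleunigung erhalten wir den Ruck: j(t) = 0. Mit d/dt von j(t) finden wir s(t) = 0. Wir haben den Snap s(t) = 0. Durch Einsetzen von t = 2: s(2) = 0.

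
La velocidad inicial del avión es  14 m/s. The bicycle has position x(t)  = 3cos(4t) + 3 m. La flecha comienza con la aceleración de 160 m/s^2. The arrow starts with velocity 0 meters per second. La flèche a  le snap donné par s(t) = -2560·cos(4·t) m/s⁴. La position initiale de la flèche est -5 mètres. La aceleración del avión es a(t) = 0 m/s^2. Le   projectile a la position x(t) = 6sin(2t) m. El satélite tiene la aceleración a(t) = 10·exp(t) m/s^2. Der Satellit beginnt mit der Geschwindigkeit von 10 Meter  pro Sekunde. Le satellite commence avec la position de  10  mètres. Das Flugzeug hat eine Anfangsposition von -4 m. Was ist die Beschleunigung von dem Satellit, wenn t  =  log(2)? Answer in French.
Nous avons l'accélération a(t) = 10·exp(t). En substituant t = log(2): a(log(2)) = 20.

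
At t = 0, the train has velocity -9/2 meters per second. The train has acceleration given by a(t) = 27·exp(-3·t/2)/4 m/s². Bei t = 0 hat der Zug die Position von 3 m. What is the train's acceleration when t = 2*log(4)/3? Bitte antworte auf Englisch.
From the given acceleration equation a(t) = 27·exp(-3·t/2)/4, we substitute t = 2*log(4)/3 to get a = 27/16.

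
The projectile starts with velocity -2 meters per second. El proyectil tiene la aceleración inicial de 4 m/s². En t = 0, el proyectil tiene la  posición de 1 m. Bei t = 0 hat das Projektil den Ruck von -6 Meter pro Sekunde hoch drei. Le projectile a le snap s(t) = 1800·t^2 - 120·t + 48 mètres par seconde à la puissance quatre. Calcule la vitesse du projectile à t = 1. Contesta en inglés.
To solve this, we need to take 3 integrals of our snap equation s(t) = 1800·t^2 - 120·t + 48. Finding the integral of s(t) and using j(0) = -6: j(t) = 600·t^3 - 60·t^2 + 48·t - 6. Taking ∫j(t)dt and applying a(0) = 4, we find a(t) = 150·t^4 - 20·t^3 + 24·t^2 - 6·t + 4. The antiderivative of acceleration, with v(0) = -2, gives velocity: v(t) = 30·t^5 - 5·t^4 + 8·t^3 - 3·t^2 + 4·t - 2. From the given velocity equation v(t) = 30·t^5 - 5·t^4 + 8·t^3 - 3·t^2 + 4·t - 2, we substitute t = 1 to get v = 32.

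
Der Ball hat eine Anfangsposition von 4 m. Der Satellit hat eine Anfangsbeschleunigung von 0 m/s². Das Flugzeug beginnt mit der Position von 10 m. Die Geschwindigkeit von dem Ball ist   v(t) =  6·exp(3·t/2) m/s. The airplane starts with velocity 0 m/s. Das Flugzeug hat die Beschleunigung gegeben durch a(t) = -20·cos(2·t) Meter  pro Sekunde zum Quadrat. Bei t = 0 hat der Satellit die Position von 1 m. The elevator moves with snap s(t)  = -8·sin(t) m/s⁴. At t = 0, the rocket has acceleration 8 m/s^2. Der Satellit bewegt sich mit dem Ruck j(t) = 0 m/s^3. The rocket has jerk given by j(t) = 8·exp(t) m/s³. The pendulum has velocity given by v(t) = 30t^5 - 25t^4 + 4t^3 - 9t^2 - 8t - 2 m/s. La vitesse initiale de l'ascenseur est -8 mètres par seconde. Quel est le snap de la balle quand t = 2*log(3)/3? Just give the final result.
Le snap à t = 2*log(3)/3 est s = 243/4.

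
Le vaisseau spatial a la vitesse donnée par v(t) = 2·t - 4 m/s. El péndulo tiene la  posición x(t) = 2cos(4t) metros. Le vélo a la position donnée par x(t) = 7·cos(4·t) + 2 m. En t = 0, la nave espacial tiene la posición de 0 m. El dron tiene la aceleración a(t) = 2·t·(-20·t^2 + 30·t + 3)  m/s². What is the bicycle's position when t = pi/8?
We have position x(t) = 7·cos(4·t) + 2. Substituting t = pi/8: x(pi/8) = 2.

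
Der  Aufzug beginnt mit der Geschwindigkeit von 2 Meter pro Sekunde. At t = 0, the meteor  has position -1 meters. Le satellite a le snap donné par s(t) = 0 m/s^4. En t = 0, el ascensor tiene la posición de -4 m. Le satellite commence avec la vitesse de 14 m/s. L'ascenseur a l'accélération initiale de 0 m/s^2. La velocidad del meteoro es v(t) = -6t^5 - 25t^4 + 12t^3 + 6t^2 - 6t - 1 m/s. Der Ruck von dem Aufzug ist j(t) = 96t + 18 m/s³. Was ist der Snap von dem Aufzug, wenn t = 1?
Wir müssen unsere Gleichung für den Ruck j(t) = 96·t + 18 1-mal ableiten. Durch Ableiten von dem Ruck erhalten wir den Snap: s(t) = 96. Wir haben den Snap s(t) = 96. Durch Einsetzen von t = 1: s(1) = 96.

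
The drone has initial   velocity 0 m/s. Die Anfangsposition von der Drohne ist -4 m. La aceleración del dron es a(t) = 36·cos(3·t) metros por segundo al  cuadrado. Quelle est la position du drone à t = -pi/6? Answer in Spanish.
Para resolver esto, necesitamos tomar 2 antiderivadas de nuestra ecuación de la aceleración a(t) = 36·cos(3·t). La integral de la aceleración, con v(0) = 0, da la velocidad: v(t) = 12·sin(3·t). Integrando la velocidad y usando la condición inicial x(0) = -4, obtenemos x(t) = -4·cos(3·t). De la ecuación de la posición x(t) = -4·cos(3·t), sustituimos t = -pi/6 para obtener x = 0.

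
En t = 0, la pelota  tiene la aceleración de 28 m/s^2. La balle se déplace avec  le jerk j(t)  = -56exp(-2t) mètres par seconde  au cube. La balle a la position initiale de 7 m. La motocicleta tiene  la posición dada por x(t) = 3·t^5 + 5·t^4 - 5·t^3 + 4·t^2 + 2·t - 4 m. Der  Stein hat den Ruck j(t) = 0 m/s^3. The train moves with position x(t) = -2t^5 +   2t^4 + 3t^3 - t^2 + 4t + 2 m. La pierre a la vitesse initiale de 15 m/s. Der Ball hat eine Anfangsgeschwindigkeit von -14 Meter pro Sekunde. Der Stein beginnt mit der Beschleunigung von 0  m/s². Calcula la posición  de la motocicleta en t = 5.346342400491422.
Usando x(t) = 3·t^5 + 5·t^4 - 5·t^3 + 4·t^2 + 2·t - 4 y sustituyendo t = 5.346342400491422, encontramos x = 16546.0275127206.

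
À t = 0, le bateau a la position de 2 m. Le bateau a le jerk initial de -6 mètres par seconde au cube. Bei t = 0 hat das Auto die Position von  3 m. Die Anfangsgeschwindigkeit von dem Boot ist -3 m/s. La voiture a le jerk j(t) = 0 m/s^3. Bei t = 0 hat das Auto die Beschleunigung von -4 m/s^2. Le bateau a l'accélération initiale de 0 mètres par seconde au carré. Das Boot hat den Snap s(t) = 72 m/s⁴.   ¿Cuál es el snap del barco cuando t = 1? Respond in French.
Nous avons le snap s(t) = 72. En substituant t = 1: s(1) = 72.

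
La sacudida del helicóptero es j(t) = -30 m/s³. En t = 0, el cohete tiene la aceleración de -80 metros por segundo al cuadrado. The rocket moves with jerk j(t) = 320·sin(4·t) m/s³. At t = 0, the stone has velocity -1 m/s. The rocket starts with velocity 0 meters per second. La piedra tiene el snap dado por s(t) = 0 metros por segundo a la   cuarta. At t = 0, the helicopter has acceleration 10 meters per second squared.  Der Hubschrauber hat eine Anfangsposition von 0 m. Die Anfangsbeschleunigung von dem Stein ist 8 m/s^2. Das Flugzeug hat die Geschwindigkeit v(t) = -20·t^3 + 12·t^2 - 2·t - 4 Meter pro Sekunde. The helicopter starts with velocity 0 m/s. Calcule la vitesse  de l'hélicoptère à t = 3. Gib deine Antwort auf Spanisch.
Para resolver esto, necesitamos tomar 2 integrales de nuestra ecuación de la sacudida j(t) = -30. Tomando ∫j(t)dt y aplicando a(0) = 10, encontramos a(t) = 10 - 30·t. La integral de la aceleración, con v(0) = 0, da la velocidad: v(t) = 5·t·(2 - 3·t). De la ecuación de la velocidad v(t) = 5·t·(2 - 3·t), sustituimos t = 3 para obtener v = -105.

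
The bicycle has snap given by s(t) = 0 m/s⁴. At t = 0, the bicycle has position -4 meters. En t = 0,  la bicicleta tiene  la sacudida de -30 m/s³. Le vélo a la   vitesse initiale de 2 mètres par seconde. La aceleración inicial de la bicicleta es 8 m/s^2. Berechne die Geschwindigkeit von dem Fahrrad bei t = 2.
Wir müssen unsere Gleichung für den Snap s(t) = 0 3-mal integrieren. Durch Integration von dem Snap und Verwendung der Anfangsbedingung j(0) = -30, erhalten wir j(t) = -30. Mit ∫j(t)dt und Anwendung von a(0) = 8, finden wir a(t) = 8 - 30·t. Die Stammfunktion von der Beschleunigung, mit v(0) = 2, ergibt die Geschwindigkeit: v(t) = -15·t^2 + 8·t + 2. Wir haben die Geschwindigkeit v(t) = -15·t^2 + 8·t + 2. Durch Einsetzen von t = 2: v(2) = -42.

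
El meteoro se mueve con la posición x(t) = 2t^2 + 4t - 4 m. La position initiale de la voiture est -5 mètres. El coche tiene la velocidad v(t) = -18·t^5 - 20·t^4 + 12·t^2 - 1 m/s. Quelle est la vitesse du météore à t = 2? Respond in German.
Wir müssen unsere Gleichung für die Position x(t) = 2·t^2 + 4·t - 4 1-mal ableiten. Die Ableitung von der Position ergibt die Geschwindigkeit: v(t) = 4·t + 4. Mit v(t) = 4·t + 4 und Einsetzen von t = 2, finden wir v = 12.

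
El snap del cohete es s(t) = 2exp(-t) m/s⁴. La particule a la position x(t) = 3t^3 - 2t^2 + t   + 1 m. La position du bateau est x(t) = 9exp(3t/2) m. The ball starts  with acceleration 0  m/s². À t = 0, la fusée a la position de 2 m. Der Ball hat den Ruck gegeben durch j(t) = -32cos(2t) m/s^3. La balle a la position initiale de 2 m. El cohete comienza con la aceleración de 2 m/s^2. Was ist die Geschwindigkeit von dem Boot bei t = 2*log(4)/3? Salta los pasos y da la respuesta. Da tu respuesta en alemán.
Die Geschwindigkeit bei t = 2*log(4)/3 ist v = 54.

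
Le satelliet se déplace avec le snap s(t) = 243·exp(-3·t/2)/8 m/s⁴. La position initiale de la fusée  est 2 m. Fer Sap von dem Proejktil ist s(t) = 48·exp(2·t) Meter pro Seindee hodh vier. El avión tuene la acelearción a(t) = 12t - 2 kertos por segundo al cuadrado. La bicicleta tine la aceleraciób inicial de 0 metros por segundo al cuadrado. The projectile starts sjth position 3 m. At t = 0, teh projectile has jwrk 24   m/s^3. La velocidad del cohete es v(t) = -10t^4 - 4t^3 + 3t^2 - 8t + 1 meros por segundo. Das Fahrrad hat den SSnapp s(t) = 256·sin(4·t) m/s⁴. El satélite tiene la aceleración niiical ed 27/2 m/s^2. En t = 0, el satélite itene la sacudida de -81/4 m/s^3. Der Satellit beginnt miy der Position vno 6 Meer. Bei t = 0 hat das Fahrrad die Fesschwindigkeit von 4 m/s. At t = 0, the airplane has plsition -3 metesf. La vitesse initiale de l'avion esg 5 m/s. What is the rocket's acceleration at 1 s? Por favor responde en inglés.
Starting from velocity v(t) = -10·t^4 - 4·t^3 + 3·t^2 - 8·t + 1, we take 1 derivative. Differentiating velocity, we get acceleration: a(t) = -40·t^3 - 12·t^2 + 6·t - 8. We have acceleration a(t) = -40·t^3 - 12·t^2 + 6·t - 8. Substituting t = 1: a(1) = -54.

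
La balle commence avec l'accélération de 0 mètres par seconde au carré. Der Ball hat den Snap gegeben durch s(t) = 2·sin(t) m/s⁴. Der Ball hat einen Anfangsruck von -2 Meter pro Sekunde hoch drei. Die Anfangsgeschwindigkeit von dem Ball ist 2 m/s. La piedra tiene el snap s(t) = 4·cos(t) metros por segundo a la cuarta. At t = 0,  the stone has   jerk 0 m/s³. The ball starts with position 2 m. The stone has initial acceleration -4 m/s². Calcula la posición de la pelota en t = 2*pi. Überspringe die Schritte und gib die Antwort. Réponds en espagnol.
x(2*pi) = 2.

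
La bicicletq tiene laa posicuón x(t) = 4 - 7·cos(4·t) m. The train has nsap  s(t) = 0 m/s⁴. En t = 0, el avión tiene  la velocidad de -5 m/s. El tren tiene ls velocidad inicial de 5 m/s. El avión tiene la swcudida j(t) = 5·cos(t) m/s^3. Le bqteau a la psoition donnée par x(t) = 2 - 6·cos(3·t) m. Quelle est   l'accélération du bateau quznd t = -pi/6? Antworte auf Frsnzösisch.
Pour résoudre ceci, nous devons prendre 2 dérivées de notre équation de la position x(t) = 2 - 6·cos(3·t). En prenant d/dt de x(t), nous trouvons v(t) = 18·sin(3·t). En dérivant la vitesse, nous obtenons l'accélération: a(t) = 54·cos(3·t). En utilisant a(t) = 54·cos(3·t) et en substituant t = -pi/6, nous trouvons a = 0.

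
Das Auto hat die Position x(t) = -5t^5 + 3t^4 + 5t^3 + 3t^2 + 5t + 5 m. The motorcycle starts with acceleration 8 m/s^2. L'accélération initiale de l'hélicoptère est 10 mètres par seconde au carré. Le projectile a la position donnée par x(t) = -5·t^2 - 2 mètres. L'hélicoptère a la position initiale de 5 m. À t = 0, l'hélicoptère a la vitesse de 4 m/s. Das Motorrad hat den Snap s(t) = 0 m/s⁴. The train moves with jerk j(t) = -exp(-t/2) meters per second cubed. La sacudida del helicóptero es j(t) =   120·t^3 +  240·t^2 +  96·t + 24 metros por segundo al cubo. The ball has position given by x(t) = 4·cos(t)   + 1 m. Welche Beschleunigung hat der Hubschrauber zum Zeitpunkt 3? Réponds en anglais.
Starting from jerk j(t) = 120·t^3 + 240·t^2 + 96·t + 24, we take 1 antiderivative. The antiderivative of jerk, with a(0) = 10, gives acceleration: a(t) = 30·t^4 + 80·t^3 + 48·t^2 + 24·t + 10. From the given acceleration equation a(t) = 30·t^4 + 80·t^3 + 48·t^2 + 24·t + 10, we substitute t = 3 to get a = 5104.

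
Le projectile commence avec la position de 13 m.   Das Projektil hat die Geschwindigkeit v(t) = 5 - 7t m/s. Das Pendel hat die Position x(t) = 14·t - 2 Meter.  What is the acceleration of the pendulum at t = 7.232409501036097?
To solve this, we need to take 2 derivatives of our position equation x(t) = 14·t - 2. The derivative of position gives velocity: v(t) = 14. The derivative of velocity gives acceleration: a(t) = 0. We have acceleration a(t) = 0. Substituting t = 7.232409501036097: a(7.232409501036097) = 0.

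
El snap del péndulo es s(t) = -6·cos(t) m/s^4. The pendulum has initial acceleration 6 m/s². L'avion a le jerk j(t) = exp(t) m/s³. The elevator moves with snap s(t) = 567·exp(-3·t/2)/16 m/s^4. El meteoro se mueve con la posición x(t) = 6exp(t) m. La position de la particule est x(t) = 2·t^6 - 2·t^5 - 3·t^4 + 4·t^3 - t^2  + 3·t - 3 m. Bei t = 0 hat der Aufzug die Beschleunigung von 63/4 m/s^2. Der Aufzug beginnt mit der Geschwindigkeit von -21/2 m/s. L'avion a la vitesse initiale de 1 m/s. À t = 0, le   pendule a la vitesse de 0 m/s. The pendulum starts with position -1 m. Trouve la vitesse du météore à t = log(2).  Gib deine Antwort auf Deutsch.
Um dies zu lösen, müssen wir 1 Ableitung unserer Gleichung für die Position x(t) = 6·exp(t) nehmen. Durch Ableiten von der Position erhalten wir die Geschwindigkeit: v(t) = 6·exp(t). Wir haben die Geschwindigkeit v(t) = 6·exp(t). Durch Einsetzen von t = log(2): v(log(2)) = 12.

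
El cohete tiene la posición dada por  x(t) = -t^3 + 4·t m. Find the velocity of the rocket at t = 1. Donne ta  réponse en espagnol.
Partiendo de la posición x(t) = -t^3 + 4·t, tomamos 1 derivada. Tomando d/dt de x(t), encontramos v(t) = 4 - 3·t^2. Tenemos la velocidad v(t) = 4 - 3·t^2. Sustituyendo t = 1: v(1) = 1.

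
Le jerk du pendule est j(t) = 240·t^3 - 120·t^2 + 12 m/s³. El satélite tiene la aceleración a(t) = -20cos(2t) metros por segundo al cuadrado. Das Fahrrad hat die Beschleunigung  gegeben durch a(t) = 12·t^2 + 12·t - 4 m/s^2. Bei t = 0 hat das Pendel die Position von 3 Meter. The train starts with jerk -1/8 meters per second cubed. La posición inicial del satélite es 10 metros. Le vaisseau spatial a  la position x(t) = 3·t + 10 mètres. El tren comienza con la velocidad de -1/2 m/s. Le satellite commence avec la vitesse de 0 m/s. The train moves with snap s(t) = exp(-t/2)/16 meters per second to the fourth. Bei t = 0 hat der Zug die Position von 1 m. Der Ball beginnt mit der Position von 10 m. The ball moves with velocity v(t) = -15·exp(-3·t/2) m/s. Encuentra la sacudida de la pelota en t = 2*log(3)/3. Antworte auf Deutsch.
Wir müssen unsere Gleichung für die Geschwindigkeit v(t) = -15·exp(-3·t/2) 2-mal ableiten. Durch Ableiten von der Geschwindigkeit erhalten wir die Beschleunigung: a(t) = 45·exp(-3·t/2)/2. Mit d/dt von a(t) finden wir j(t) = -135·exp(-3·t/2)/4. Mit j(t) = -135·exp(-3·t/2)/4 und Einsetzen von t = 2*log(3)/3, finden wir j = -45/4.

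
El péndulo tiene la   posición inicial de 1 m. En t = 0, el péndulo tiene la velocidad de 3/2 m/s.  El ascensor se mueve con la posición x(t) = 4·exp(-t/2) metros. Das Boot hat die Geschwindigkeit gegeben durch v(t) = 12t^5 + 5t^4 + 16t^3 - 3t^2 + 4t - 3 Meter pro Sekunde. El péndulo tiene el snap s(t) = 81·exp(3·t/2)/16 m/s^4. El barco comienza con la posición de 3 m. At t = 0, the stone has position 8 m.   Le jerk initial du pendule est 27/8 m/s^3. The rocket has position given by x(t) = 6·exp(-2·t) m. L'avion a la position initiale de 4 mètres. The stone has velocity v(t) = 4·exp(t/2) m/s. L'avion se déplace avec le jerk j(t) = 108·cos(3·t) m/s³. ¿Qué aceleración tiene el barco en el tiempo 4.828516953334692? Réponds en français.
Pour résoudre ceci, nous devons prendre 1 dérivée de notre équation de la vitesse v(t) = 12·t^5 + 5·t^4 + 16·t^3 - 3·t^2 + 4·t - 3. En prenant d/dt de v(t), nous trouvons a(t) = 60·t^4 + 20·t^3 + 48·t^2 - 6·t + 4. En utilisant a(t) = 60·t^4 + 20·t^3 + 48·t^2 - 6·t + 4 et en substituant t = 4.828516953334692, nous trouvons a = 35959.7922071132.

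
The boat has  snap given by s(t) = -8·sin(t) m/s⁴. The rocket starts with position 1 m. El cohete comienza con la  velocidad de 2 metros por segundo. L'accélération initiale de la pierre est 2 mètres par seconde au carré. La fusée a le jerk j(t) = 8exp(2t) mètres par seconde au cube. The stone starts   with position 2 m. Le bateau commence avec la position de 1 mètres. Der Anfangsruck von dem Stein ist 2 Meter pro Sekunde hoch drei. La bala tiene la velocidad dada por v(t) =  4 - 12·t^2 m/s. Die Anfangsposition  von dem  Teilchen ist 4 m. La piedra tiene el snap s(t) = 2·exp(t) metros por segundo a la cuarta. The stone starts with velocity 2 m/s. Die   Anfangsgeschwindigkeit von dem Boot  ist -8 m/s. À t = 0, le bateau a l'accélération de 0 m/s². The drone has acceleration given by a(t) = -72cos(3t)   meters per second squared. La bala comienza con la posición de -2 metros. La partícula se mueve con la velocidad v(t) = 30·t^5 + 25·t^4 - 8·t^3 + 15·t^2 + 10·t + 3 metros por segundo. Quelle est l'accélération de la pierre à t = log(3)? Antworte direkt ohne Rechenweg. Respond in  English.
The acceleration at t = log(3) is a = 6.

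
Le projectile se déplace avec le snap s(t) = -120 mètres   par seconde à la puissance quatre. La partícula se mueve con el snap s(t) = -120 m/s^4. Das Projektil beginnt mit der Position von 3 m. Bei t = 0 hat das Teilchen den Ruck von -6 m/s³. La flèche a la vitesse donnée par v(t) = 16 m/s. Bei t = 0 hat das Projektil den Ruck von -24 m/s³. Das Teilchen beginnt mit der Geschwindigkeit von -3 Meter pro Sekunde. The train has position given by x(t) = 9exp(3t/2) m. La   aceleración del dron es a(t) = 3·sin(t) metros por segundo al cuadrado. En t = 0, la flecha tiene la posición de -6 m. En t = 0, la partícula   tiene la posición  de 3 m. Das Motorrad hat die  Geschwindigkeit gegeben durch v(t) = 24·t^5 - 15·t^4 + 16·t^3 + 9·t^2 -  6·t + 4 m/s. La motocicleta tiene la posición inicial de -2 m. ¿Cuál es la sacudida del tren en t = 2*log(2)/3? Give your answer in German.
Ausgehend von der Position x(t) = 9·exp(3·t/2), nehmen wir 3 Ableitungen. Mit d/dt von x(t) finden wir v(t) = 27·exp(3·t/2)/2. Durch Ableiten von der Geschwindigkeit erhalten wir die Beschleunigung: a(t) = 81·exp(3·t/2)/4. Durch Ableiten von der Beschleunigung erhalten wir den Ruck: j(t) = 243·exp(3·t/2)/8. Aus der Gleichung für den Ruck j(t) = 243·exp(3·t/2)/8, setzen wir t = 2*log(2)/3 ein und erhalten j = 243/4.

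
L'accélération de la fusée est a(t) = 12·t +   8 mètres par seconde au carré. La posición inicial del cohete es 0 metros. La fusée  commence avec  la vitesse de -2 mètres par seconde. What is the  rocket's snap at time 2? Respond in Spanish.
Para resolver esto, necesitamos tomar 2 derivadas de nuestra ecuación de la aceleración a(t) = 12·t + 8. La derivada de la aceleración da la sacudida: j(t) = 12. Tomando d/dt de j(t), encontramos s(t) = 0. Usando s(t) = 0 y sustituyendo t = 2, encontramos s = 0.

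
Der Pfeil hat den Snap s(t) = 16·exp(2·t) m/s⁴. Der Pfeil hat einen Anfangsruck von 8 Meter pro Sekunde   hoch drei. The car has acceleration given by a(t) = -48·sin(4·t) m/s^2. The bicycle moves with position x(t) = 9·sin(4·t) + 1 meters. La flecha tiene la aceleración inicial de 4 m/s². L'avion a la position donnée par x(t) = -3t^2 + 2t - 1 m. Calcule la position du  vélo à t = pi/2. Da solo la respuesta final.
À t = pi/2, x = 1.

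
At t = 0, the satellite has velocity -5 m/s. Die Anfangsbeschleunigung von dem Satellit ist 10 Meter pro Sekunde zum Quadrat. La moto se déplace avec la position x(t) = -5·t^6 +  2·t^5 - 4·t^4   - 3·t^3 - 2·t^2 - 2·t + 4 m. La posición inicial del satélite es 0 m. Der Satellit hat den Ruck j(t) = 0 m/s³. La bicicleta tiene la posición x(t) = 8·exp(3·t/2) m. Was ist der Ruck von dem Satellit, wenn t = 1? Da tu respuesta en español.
Tenemos la sacudida j(t) = 0. Sustituyendo t = 1: j(1) = 0.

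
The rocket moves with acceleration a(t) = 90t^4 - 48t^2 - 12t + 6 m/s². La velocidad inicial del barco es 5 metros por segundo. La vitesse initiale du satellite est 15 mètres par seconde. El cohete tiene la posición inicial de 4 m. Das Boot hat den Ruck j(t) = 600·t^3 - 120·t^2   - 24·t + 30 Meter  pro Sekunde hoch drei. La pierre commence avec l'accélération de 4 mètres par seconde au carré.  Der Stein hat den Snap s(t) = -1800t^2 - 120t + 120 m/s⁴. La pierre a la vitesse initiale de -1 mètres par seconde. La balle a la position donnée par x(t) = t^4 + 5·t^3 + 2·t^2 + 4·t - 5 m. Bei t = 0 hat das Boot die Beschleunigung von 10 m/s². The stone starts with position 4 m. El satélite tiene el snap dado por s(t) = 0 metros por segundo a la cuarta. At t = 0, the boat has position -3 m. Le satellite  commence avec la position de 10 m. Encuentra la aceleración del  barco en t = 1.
Partiendo de la sacudida j(t) = 600·t^3 - 120·t^2 - 24·t + 30, tomamos 1 antiderivada. Tomando ∫j(t)dt y aplicando a(0) = 10, encontramos a(t) = 150·t^4 - 40·t^3 - 12·t^2 + 30·t + 10. Usando a(t) = 150·t^4 - 40·t^3 - 12·t^2 + 30·t + 10 y sustituyendo t = 1, encontramos a = 138.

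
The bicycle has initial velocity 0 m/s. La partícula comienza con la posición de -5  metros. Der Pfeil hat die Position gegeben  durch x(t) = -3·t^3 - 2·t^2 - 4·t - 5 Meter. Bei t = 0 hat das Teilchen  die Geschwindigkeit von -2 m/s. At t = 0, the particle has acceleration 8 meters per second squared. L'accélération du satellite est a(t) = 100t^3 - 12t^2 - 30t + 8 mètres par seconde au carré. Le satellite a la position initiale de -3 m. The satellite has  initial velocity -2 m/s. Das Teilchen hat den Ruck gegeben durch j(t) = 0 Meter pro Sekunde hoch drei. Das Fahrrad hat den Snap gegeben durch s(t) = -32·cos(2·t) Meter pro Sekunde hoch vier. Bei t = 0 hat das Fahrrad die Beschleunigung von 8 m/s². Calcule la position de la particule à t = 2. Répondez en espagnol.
Necesitamos integrar nuestra ecuación de la sacudida j(t) = 0 3 veces. Integrando la sacudida y usando la condición inicial a(0) = 8, obtenemos a(t) = 8. La integral de la aceleración, con v(0) = -2, da la velocidad: v(t) = 8·t - 2. La integral de la velocidad, con x(0) = -5, da la posición: x(t) = 4·t^2 - 2·t - 5. De la ecuación de la posición x(t) = 4·t^2 - 2·t - 5, sustituimos t = 2 para obtener x = 7.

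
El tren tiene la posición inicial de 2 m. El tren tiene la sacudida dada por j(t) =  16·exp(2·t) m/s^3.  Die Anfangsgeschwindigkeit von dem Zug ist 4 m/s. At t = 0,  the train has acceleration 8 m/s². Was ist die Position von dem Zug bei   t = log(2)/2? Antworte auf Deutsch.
Um dies zu lösen, müssen wir 3 Integrale unserer Gleichung für den Ruck j(t) = 16·exp(2·t) finden. Das Integral von dem Ruck, mit a(0) = 8, ergibt die Beschleunigung: a(t) = 8·exp(2·t). Die Stammfunktion von der Beschleunigung ist die Geschwindigkeit. Mit v(0) = 4 erhalten wir v(t) = 4·exp(2·t). Das Integral von der Geschwindigkeit, mit x(0) = 2, ergibt die Position: x(t) = 2·exp(2·t). Aus der Gleichung für die Position x(t) = 2·exp(2·t), setzen wir t = log(2)/2 ein und erhalten x = 4.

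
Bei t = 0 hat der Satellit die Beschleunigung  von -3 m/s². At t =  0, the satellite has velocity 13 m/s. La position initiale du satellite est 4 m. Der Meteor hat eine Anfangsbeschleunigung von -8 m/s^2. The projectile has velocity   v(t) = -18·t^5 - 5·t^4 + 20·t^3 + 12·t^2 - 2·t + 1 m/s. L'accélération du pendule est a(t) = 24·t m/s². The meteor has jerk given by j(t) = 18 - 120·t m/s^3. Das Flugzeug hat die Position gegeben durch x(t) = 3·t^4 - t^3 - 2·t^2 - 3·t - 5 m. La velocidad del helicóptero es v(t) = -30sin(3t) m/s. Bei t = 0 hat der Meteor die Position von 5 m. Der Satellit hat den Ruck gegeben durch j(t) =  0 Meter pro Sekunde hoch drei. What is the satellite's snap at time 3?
Starting from jerk j(t) = 0, we take 1 derivative. Taking d/dt of j(t), we find s(t) = 0. Using s(t) = 0 and substituting t = 3, we find s = 0.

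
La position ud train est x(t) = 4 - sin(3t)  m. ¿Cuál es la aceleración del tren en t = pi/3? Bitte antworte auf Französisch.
En partant de la position x(t) = 4 - sin(3·t), nous prenons 2 dérivées. La dérivée de la position donne la vitesse: v(t) = -3·cos(3·t). La dérivée de la vitesse donne l'accélération: a(t) = 9·sin(3·t). En utilisant a(t) = 9·sin(3·t) et en substituant t = pi/3, nous trouvons a = 0.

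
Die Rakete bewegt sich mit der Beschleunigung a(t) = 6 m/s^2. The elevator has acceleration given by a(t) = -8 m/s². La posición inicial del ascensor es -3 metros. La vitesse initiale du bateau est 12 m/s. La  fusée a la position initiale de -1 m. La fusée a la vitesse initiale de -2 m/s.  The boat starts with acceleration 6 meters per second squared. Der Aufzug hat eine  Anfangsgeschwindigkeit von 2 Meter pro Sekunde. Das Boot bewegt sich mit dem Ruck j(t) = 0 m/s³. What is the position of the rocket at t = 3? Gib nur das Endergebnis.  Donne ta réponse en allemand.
Die Antwort ist 20.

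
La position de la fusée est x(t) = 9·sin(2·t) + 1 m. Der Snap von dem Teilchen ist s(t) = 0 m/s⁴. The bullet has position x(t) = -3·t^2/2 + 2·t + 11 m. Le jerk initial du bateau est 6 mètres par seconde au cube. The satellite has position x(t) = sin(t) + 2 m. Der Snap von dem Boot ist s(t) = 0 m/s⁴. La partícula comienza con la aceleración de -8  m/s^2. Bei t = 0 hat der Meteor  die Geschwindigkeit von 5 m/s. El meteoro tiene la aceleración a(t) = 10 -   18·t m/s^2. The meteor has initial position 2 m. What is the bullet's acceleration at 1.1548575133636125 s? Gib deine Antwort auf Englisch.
Starting from position x(t) = -3·t^2/2 + 2·t + 11, we take 2 derivatives. Taking d/dt of x(t), we find v(t) = 2 - 3·t. Taking d/dt of v(t), we find a(t) = -3. Using a(t) = -3 and substituting t = 1.1548575133636125, we find a = -3.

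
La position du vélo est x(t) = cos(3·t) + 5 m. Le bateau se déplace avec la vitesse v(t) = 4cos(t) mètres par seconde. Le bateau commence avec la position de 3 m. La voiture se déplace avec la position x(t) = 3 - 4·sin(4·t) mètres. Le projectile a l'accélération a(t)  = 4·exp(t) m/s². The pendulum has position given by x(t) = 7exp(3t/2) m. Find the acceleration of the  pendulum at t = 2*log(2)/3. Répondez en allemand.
Um dies zu lösen, müssen wir 2 Ableitungen unserer Gleichung für die Position x(t) = 7·exp(3·t/2) nehmen. Die Ableitung von der Position ergibt die Geschwindigkeit: v(t) = 21·exp(3·t/2)/2. Durch Ableiten von der Geschwindigkeit erhalten wir die Beschleunigung: a(t) = 63·exp(3·t/2)/4. Wir haben die Beschleunigung a(t) = 63·exp(3·t/2)/4. Durch Einsetzen von t = 2*log(2)/3: a(2*log(2)/3) = 63/2.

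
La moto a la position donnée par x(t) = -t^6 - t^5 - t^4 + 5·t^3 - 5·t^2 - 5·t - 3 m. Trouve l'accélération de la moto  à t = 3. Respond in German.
Ausgehend von der Position x(t) = -t^6 - t^5 - t^4 + 5·t^3 - 5·t^2 - 5·t - 3, nehmen wir 2 Ableitungen. Mit d/dt von x(t) finden wir v(t) = -6·t^5 - 5·t^4 - 4·t^3 + 15·t^2 - 10·t - 5. Die Ableitung von der Geschwindigkeit ergibt die Beschleunigung: a(t) = -30·t^4 - 20·t^3 - 12·t^2 + 30·t - 10. Aus der Gleichung für die Beschleunigung a(t) = -30·t^4 - 20·t^3 - 12·t^2 + 30·t - 10, setzen wir t = 3 ein und erhalten a = -2998.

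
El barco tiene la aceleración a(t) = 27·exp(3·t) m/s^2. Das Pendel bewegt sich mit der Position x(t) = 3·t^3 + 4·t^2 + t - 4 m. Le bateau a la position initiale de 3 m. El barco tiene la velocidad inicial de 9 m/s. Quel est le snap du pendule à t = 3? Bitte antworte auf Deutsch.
Wir müssen unsere Gleichung für die Position x(t) = 3·t^3 + 4·t^2 + t - 4 4-mal ableiten. Mit d/dt von x(t) finden wir v(t) = 9·t^2 + 8·t + 1. Die Ableitung von der Geschwindigkeit ergibt die Beschleunigung: a(t) = 18·t + 8. Durch Ableiten von der Beschleunigung erhalten wir den Ruck: j(t) = 18. Durch Ableiten von dem Ruck erhalten wir den Snap: s(t) = 0. Mit s(t) = 0 und Einsetzen von t = 3, finden wir s = 0.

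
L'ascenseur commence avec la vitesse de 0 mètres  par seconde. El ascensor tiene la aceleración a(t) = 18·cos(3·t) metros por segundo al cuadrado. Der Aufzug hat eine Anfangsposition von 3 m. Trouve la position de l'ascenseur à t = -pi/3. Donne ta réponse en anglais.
Starting from acceleration a(t) = 18·cos(3·t), we take 2 integrals. Taking ∫a(t)dt and applying v(0) = 0, we find v(t) = 6·sin(3·t). The integral of velocity, with x(0) = 3, gives position: x(t) = 5 - 2·cos(3·t). Using x(t) = 5 - 2·cos(3·t) and substituting t = -pi/3, we find x = 7.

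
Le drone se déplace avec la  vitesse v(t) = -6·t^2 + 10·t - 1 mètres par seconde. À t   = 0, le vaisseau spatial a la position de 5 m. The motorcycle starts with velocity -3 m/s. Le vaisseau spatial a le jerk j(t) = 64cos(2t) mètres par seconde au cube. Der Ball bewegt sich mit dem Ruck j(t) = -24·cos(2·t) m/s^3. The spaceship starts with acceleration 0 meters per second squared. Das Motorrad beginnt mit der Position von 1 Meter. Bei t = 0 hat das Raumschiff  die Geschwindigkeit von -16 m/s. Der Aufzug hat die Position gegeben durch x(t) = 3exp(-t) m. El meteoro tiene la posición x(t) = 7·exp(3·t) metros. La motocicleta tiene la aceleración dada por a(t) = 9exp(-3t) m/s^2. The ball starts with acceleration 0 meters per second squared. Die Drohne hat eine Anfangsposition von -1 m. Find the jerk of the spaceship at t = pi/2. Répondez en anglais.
We have jerk j(t) = 64·cos(2·t). Substituting t = pi/2: j(pi/2) = -64.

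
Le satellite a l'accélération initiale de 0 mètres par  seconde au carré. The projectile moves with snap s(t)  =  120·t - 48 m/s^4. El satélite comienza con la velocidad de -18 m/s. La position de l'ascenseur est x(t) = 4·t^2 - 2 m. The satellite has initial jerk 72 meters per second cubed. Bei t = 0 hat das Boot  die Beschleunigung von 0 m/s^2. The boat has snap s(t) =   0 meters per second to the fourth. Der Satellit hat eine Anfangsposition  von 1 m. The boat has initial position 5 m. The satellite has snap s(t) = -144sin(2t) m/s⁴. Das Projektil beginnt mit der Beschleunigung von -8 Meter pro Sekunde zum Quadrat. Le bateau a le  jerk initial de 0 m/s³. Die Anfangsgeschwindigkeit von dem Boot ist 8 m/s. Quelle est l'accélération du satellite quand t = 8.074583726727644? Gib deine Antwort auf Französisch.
En partant du snap s(t) = -144·sin(2·t), nous prenons 2 intégrales. En prenant ∫s(t)dt et en appliquant j(0) = 72, nous trouvons j(t) = 72·cos(2·t). En prenant ∫j(t)dt et en appliquant a(0) = 0, nous trouvons a(t) = 36·sin(2·t). Nous avons l'accélération a(t) = 36·sin(2·t). En substituant t = 8.074583726727644: a(8.074583726727644) = -15.3730312136255.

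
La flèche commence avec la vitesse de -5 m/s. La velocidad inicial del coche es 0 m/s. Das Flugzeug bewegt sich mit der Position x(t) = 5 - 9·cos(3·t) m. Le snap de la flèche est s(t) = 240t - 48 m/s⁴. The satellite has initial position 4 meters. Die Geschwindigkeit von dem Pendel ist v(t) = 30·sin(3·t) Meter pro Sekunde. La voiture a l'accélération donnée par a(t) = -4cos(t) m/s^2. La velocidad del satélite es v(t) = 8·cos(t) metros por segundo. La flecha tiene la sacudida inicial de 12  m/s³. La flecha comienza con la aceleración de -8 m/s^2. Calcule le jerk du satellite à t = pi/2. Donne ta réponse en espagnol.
Debemos derivar nuestra ecuación de la velocidad v(t) = 8·cos(t) 2 veces. Derivando la velocidad, obtenemos la aceleración: a(t) = -8·sin(t). Tomando d/dt de a(t), encontramos j(t) = -8·cos(t). Usando j(t) = -8·cos(t) y sustituyendo t = pi/2, encontramos j = 0.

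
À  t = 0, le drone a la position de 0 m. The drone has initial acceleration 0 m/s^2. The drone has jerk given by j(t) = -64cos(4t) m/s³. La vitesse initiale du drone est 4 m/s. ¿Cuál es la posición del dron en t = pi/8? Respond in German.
Ausgehend von dem Ruck j(t) = -64·cos(4·t), nehmen wir 3 Integrale. Durch Integration von dem Ruck und Verwendung der Anfangsbedingung a(0) = 0, erhalten wir a(t) = -16·sin(4·t). Das Integral von der Beschleunigung, mit v(0) = 4, ergibt die Geschwindigkeit: v(t) = 4·cos(4·t). Mit ∫v(t)dt und Anwendung von x(0) = 0, finden wir x(t) = sin(4·t). Mit x(t) = sin(4·t) und Einsetzen von t = pi/8, finden wir x = 1.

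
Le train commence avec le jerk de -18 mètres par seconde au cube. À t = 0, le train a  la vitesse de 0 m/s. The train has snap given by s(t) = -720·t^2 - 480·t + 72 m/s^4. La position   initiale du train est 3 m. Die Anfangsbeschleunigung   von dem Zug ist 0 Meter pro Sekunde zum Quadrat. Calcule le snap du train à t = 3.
En utilisant s(t) = -720·t^2 - 480·t + 72 et en substituant t = 3, nous trouvons s = -7848.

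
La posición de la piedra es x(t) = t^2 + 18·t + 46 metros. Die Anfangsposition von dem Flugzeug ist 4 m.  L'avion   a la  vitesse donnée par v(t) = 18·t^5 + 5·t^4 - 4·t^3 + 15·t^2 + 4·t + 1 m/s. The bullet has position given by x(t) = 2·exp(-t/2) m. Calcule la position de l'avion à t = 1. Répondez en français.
Pour résoudre ceci, nous devons prendre 1 intégrale de notre équation de la vitesse v(t) = 18·t^5 + 5·t^4 - 4·t^3 + 15·t^2 + 4·t + 1. La primitive de la vitesse, avec x(0) = 4, donne la position: x(t) = 3·t^6 + t^5 - t^4 + 5·t^3 + 2·t^2 + t + 4. Nous avons la position x(t) = 3·t^6 + t^5 - t^4 + 5·t^3 + 2·t^2 + t + 4. En substituant t = 1: x(1) = 15.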